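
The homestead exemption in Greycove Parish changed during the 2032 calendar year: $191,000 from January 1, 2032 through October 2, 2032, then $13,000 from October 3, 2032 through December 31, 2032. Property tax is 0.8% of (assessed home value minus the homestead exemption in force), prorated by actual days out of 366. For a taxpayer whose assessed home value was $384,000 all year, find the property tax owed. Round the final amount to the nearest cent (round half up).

January 1 – October 2, 2032: 276 days, exemption $191,000 → ($384,000 − $191,000) × 0.8% × 276/366 = $1,164.3279
October 3 – December 31, 2032: 90 days, exemption $13,000 → ($384,000 − $13,000) × 0.8% × 90/366 = $729.8361
Total = $1,894.1639

$1,894.16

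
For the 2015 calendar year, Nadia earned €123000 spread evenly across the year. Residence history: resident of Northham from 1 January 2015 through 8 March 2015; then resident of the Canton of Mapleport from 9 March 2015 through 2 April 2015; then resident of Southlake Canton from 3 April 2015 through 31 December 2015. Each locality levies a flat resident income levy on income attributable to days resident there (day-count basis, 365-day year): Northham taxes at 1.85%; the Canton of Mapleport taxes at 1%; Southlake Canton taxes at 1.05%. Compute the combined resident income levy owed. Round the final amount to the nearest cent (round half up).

€1467.91

Northham, 1 January – 8 March 2015: 67 days → €123000 × 1.85% × 67/365 = €417.6945
The Canton of Mapleport, 9 March – 2 April 2015: 25 days → €123000 × 1% × 25/365 = €84.2466
Southlake Canton, 3 April – 31 December 2015: 273 days → €123000 × 1.05% × 273/365 = €965.9712
Total = €1467.9123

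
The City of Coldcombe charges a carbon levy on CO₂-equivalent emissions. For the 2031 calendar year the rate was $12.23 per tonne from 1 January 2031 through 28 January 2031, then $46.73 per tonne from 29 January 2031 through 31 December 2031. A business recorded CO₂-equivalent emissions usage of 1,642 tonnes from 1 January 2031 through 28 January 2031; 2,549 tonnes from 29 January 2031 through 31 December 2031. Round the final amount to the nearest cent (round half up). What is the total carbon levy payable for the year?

1 January – 28 January 2031: 1,642 tonnes at $12.23/tonne → $20,081.66
29 January – 31 December 2031: 2,549 tonnes at $46.73/tonne → $119,114.77

$139,196.43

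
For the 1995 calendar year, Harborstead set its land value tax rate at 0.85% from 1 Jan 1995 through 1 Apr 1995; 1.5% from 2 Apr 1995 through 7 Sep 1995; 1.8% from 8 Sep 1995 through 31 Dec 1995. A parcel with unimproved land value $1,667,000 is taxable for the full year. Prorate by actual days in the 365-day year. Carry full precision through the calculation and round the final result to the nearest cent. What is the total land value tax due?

1 Jan – 1 Apr 1995: 91 days at 0.85% → $1,667,000 × 0.85% × 91/365 = $3,532.6699
2 Apr – 7 Sep 1995: 159 days at 1.5% → $1,667,000 × 1.5% × 159/365 = $10,892.5890
8 Sep – 31 Dec 1995: 115 days at 1.8% → $1,667,000 × 1.8% × 115/365 = $9,453.9452
Total = $23,879.2041

$23,879.20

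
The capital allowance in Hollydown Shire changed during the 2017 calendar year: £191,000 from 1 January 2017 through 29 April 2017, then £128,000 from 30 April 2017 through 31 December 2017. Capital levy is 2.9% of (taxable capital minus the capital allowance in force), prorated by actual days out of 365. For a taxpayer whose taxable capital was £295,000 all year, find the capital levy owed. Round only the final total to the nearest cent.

£4,247.35

1 January – 29 April 2017: 119 days, exemption £191,000 → (£295,000 − £191,000) × 2.9% × 119/365 = £983.2986
30 April – 31 December 2017: 246 days, exemption £128,000 → (£295,000 − £128,000) × 2.9% × 246/365 = £3,264.0493
Total = £4,247.3479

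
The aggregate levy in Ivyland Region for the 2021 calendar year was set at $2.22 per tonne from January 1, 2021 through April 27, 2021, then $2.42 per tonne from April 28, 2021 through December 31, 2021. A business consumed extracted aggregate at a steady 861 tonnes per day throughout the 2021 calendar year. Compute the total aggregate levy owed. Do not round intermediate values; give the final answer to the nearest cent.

January 1 – April 27, 2021: 117 days × 861 tonnes/day = 100,737 tonnes at $2.22/tonne → $223,636.14
April 28 – December 31, 2021: 248 days × 861 tonnes/day = 213,528 tonnes at $2.42/tonne → $516,737.76

$740,373.90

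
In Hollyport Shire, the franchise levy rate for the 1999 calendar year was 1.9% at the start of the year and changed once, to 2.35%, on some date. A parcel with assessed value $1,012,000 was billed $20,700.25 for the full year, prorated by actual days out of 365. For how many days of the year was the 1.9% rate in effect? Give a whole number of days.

247 days

Let d = days at the first rate; then 365 − d days at the second rate.
$1,012,000 × [1.9%·d + 2.35%·(365−d)] / 365 = $20,700.25
Solving gives d = 247, so the new rate took effect on 5 September 1999.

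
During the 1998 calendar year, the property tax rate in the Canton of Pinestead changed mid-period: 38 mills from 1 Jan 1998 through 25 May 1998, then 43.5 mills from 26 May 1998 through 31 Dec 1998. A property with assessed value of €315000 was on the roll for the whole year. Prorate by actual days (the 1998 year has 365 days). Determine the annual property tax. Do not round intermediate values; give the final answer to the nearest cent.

1 Jan – 25 May 1998: 145 days at 38 mills → €315000 × 3.8% × 145/365 = €4755.2055
26 May – 31 Dec 1998: 220 days at 43.5 mills → €315000 × 4.35% × 220/365 = €8259.0411
Total = €13014.2466

€13014.25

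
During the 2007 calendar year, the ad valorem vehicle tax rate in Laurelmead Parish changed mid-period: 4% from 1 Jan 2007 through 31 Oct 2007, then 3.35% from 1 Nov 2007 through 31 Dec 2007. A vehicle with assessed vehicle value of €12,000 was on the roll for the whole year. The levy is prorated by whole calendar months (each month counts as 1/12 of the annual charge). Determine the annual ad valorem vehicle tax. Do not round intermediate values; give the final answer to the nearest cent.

€467.00

1 Jan – 31 Oct 2007: 10 months at 4% → €12,000 × 4% × 10/12 = €400.0000
1 Nov – 31 Dec 2007: 2 months at 3.35% → €12,000 × 3.35% × 2/12 = €67.0000
Total = €467.0000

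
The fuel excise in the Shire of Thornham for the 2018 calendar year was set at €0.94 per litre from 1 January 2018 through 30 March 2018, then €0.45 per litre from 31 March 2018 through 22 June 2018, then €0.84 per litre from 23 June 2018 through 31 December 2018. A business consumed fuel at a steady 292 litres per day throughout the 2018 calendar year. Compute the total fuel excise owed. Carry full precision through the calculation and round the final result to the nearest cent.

€82,560.08

1 January – 30 March 2018: 89 days × 292 litres/day = 25,988 litres at €0.94/litre → €24,428.72
31 March – 22 June 2018: 84 days × 292 litres/day = 24,528 litres at €0.45/litre → €11,037.60
23 June – 31 December 2018: 192 days × 292 litres/day = 56,064 litres at €0.84/litre → €47,093.76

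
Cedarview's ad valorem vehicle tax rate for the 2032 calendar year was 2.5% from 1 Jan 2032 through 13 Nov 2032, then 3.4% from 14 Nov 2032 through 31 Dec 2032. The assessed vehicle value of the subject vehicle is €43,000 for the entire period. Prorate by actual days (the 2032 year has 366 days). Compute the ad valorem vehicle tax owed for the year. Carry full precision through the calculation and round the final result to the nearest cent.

€1,125.75

1 Jan – 13 Nov 2032: 318 days at 2.5% → €43,000 × 2.5% × 318/366 = €934.0164
14 Nov – 31 Dec 2032: 48 days at 3.4% → €43,000 × 3.4% × 48/366 = €191.7377
Total = €1,125.7541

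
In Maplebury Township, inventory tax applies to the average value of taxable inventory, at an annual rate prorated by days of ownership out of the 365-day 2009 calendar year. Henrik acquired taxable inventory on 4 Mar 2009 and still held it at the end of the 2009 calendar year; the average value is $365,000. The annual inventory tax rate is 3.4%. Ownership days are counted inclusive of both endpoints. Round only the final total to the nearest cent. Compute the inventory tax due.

Days held (4 Mar – 31 Dec 2009): 303 out of 365
Tax = $365,000 × 3.4% × 303/365 = $10,302.0000

$10,302.00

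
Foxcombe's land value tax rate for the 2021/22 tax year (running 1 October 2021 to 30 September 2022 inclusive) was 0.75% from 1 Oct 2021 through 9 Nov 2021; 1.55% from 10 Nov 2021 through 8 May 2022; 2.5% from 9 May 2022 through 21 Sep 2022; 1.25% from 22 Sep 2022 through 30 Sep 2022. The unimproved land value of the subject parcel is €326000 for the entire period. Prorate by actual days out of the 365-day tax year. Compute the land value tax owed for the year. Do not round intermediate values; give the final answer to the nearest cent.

€5897.03

1 Oct – 9 Nov 2021: 40 days at 0.75% → €326000 × 0.75% × 40/365 = €267.9452
10 Nov 2021 – 8 May 2022: 180 days at 1.55% → €326000 × 1.55% × 180/365 = €2491.8904
9 May – 21 Sep 2022: 136 days at 2.5% → €326000 × 2.5% × 136/365 = €3036.7123
22 Sep – 30 Sep 2022: 9 days at 1.25% → €326000 × 1.25% × 9/365 = €100.4795
Total = €5897.0274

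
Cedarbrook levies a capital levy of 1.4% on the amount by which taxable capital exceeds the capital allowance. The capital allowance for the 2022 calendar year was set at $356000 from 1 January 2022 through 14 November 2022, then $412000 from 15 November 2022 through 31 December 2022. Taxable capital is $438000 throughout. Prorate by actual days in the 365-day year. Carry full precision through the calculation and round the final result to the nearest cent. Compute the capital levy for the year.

$1047.05

1 January – 14 November 2022: 318 days, exemption $356000 → ($438000 − $356000) × 1.4% × 318/365 = $1000.1753
15 November – 31 December 2022: 47 days, exemption $412000 → ($438000 − $412000) × 1.4% × 47/365 = $46.8712
Total = $1047.0466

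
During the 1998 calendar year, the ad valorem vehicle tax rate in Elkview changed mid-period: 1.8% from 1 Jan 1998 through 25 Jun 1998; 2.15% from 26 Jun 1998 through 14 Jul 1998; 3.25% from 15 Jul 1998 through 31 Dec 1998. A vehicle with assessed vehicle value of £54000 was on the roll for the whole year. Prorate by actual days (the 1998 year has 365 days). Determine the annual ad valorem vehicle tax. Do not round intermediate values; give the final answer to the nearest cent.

1 Jan – 25 Jun 1998: 176 days at 1.8% → £54000 × 1.8% × 176/365 = £468.6904
26 Jun – 14 Jul 1998: 19 days at 2.15% → £54000 × 2.15% × 19/365 = £60.4356
15 Jul – 31 Dec 1998: 170 days at 3.25% → £54000 × 3.25% × 170/365 = £817.3973
Total = £1346.5233

£1346.52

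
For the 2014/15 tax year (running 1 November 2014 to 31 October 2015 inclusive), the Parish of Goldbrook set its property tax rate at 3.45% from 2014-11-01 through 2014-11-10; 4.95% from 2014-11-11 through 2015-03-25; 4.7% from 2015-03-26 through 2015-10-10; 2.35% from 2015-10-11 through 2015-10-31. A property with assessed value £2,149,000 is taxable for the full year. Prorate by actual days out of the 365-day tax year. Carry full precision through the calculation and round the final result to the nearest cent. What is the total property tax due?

£99,348.56

2014-11-01 to 2014-11-10: 10 days at 3.45% → £2,149,000 × 3.45% × 10/365 = £2,031.2466
2014-11-11 to 2015-03-25: 135 days at 4.95% → £2,149,000 × 4.95% × 135/365 = £39,344.3630
2015-03-26 to 2015-10-10: 199 days at 4.7% → £2,149,000 × 4.7% × 199/365 = £55,067.3890
2015-10-11 to 2015-10-31: 21 days at 2.35% → £2,149,000 × 2.35% × 21/365 = £2,905.5658
Total = £99,348.5644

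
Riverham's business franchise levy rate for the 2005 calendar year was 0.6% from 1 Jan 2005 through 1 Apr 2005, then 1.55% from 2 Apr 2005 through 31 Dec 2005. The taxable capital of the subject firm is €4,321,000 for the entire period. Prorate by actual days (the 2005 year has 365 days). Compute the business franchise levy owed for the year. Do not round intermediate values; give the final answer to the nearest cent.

€56,741.24

1 Jan – 1 Apr 2005: 91 days at 0.6% → €4,321,000 × 0.6% × 91/365 = €6,463.7425
2 Apr – 31 Dec 2005: 274 days at 1.55% → €4,321,000 × 1.55% × 274/365 = €50,277.4986
Total = €56,741.2411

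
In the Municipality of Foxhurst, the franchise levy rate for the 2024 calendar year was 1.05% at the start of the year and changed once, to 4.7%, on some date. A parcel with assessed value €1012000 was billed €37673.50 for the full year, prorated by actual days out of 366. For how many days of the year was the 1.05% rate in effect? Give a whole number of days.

Let d = days at the first rate; then 366 − d days at the second rate.
€1012000 × [1.05%·d + 4.7%·(366−d)] / 366 = €37673.50
Solving gives d = 98, so the new rate took effect on April 8, 2024.

98 days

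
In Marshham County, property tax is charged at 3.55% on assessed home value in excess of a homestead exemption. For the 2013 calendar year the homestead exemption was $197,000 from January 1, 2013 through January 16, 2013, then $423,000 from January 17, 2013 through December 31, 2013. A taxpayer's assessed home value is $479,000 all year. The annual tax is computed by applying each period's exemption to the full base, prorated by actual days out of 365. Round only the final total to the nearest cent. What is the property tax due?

January 1 – January 16, 2013: 16 days, exemption $197,000 → ($479,000 − $197,000) × 3.55% × 16/365 = $438.8384
January 17 – December 31, 2013: 349 days, exemption $423,000 → ($479,000 − $423,000) × 3.55% × 349/365 = $1,900.8548
Total = $2,339.6932

$2,339.69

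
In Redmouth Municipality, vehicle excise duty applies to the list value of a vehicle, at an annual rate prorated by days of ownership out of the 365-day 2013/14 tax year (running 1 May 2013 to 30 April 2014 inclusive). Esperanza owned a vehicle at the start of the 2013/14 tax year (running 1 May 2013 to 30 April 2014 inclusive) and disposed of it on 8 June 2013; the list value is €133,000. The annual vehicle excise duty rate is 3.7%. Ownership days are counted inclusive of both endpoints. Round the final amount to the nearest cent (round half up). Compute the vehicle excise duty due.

€525.81

Days held (1 May – 8 June 2013): 39 out of 365
Tax = €133,000 × 3.7% × 39/365 = €525.8055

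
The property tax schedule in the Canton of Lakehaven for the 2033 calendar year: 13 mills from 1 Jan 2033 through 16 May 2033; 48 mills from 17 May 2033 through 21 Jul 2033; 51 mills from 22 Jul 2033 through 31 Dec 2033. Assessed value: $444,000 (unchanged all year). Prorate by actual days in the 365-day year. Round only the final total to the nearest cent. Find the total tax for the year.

$16,116.59

1 Jan – 16 May 2033: 136 days at 13 mills → $444,000 × 1.3% × 136/365 = $2,150.6630
17 May – 21 Jul 2033: 66 days at 48 mills → $444,000 × 4.8% × 66/365 = $3,853.6767
22 Jul – 31 Dec 2033: 163 days at 51 mills → $444,000 × 5.1% × 163/365 = $10,112.2521
Total = $16,116.5918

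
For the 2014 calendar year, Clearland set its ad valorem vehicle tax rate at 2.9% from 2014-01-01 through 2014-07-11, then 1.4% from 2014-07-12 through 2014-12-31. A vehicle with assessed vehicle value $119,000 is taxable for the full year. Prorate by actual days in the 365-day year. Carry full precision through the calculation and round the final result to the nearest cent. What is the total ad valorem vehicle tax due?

2014-01-01 to 2014-07-11: 192 days at 2.9% → $119,000 × 2.9% × 192/365 = $1,815.3205
2014-07-12 to 2014-12-31: 173 days at 1.4% → $119,000 × 1.4% × 173/365 = $789.6384
Total = $2,604.9589

$2,604.96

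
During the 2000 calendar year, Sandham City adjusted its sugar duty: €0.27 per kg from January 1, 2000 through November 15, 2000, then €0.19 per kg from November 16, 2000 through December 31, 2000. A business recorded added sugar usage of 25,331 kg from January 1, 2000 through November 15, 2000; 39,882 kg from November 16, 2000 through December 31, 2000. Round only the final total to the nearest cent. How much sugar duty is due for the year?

€14,416.95

January 1 – November 15, 2000: 25,331 kg at €0.27/kg → €6,839.37
November 16 – December 31, 2000: 39,882 kg at €0.19/kg → €7,577.58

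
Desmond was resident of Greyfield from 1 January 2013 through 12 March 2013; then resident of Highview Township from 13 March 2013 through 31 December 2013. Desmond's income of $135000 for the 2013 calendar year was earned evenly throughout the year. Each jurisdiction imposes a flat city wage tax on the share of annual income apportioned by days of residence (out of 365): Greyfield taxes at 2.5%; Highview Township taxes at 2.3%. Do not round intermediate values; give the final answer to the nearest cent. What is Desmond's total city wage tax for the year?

$3157.52

Greyfield, 1 January – 12 March 2013: 71 days → $135000 × 2.5% × 71/365 = $656.5068
Highview Township, 13 March – 31 December 2013: 294 days → $135000 × 2.3% × 294/365 = $2501.0137
Total = $3157.5205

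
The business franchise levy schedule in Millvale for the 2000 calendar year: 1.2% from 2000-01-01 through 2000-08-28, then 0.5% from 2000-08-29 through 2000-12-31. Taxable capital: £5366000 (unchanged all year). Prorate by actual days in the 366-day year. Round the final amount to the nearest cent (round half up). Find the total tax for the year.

2000-01-01 to 2000-08-28: 241 days at 1.2% → £5366000 × 1.2% × 241/366 = £42400.1967
2000-08-29 to 2000-12-31: 125 days at 0.5% → £5366000 × 0.5% × 125/366 = £9163.2514
Total = £51563.4481

£51563.45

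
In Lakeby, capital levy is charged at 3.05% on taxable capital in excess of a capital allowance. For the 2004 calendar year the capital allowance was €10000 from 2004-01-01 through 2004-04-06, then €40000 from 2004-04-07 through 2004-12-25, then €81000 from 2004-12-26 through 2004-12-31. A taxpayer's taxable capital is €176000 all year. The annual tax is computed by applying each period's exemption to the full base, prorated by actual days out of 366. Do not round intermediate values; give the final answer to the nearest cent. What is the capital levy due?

€4370.00

2004-01-01 to 2004-04-06: 97 days, exemption €10000 → (€176000 − €10000) × 3.05% × 97/366 = €1341.8333
2004-04-07 to 2004-12-25: 263 days, exemption €40000 → (€176000 − €40000) × 3.05% × 263/366 = €2980.6667
2004-12-26 to 2004-12-31: 6 days, exemption €81000 → (€176000 − €81000) × 3.05% × 6/366 = €47.5000
Total = €4370.0000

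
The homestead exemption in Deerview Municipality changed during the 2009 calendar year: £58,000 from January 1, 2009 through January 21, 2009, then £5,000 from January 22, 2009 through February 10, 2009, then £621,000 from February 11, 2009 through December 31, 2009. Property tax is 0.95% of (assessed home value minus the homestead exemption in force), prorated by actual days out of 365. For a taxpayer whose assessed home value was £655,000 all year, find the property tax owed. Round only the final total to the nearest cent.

£951.38

January 1 – January 21, 2009: 21 days, exemption £58,000 → (£655,000 − £58,000) × 0.95% × 21/365 = £326.3055
January 22 – February 10, 2009: 20 days, exemption £5,000 → (£655,000 − £5,000) × 0.95% × 20/365 = £338.3562
February 11 – December 31, 2009: 324 days, exemption £621,000 → (£655,000 − £621,000) × 0.95% × 324/365 = £286.7178
Total = £951.3795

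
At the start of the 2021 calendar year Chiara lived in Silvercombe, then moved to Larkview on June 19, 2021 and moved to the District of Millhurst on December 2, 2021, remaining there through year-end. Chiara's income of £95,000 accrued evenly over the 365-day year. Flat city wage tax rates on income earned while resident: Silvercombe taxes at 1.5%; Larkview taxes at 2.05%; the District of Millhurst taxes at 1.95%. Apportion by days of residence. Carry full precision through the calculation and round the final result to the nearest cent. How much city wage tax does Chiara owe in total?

£1,697.77

Silvercombe, January 1 – June 18, 2021: 169 days → £95,000 × 1.5% × 169/365 = £659.7945
Larkview, June 19 – December 1, 2021: 166 days → £95,000 × 2.05% × 166/365 = £885.7123
The District of Millhurst, December 2 – December 31, 2021: 30 days → £95,000 × 1.95% × 30/365 = £152.2603
Total = £1,697.7671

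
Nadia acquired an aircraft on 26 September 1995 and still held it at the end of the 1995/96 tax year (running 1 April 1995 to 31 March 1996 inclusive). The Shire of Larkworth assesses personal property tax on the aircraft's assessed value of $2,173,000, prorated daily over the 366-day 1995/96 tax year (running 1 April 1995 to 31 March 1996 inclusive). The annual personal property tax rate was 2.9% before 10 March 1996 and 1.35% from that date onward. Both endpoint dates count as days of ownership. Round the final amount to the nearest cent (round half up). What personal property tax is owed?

$30,344.82

26 September 1995 – 9 March 1996: 166 days at 2.9% → $2,173,000 × 2.9% × 166/366 = $28,581.4809
10 March – 31 March 1996: 22 days at 1.35% → $2,173,000 × 1.35% × 22/366 = $1,763.3361
Total = $30,344.8169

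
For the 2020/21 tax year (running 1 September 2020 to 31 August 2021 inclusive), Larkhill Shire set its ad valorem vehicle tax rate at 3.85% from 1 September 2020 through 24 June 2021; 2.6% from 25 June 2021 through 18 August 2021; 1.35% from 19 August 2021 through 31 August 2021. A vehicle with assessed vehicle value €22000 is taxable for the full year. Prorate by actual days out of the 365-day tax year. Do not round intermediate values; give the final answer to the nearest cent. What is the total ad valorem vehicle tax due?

€785.97

1 September 2020 – 24 June 2021: 297 days at 3.85% → €22000 × 3.85% × 297/365 = €689.2027
25 June – 18 August 2021: 55 days at 2.6% → €22000 × 2.6% × 55/365 = €86.1918
19 August – 31 August 2021: 13 days at 1.35% → €22000 × 1.35% × 13/365 = €10.5781
Total = €785.9726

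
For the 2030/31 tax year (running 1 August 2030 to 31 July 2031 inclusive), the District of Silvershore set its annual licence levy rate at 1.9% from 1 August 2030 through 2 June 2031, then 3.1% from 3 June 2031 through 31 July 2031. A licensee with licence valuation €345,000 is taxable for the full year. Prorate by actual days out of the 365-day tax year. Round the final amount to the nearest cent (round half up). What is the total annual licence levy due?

1 August 2030 – 2 June 2031: 306 days at 1.9% → €345,000 × 1.9% × 306/365 = €5,495.4247
3 June – 31 July 2031: 59 days at 3.1% → €345,000 × 3.1% × 59/365 = €1,728.7808
Total = €7,224.2055

€7,224.21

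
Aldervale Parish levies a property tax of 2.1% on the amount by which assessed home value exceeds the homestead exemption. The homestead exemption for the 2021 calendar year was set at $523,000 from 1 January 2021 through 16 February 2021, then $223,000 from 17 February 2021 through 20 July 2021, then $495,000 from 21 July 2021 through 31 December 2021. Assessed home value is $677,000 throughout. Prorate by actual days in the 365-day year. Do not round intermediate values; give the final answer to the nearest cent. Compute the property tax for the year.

1 January – 16 February 2021: 47 days, exemption $523,000 → ($677,000 − $523,000) × 2.1% × 47/365 = $416.4329
17 February – 20 July 2021: 154 days, exemption $223,000 → ($677,000 − $223,000) × 2.1% × 154/365 = $4,022.5644
21 July – 31 December 2021: 164 days, exemption $495,000 → ($677,000 − $495,000) × 2.1% × 164/365 = $1,717.2822
Total = $6,156.2795

$6,156.28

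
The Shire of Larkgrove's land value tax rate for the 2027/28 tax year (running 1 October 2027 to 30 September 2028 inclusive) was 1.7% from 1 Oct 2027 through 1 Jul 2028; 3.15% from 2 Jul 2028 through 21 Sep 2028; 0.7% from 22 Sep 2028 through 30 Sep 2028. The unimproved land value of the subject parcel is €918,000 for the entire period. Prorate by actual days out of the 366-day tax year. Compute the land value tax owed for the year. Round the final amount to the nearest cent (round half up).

1 Oct 2027 – 1 Jul 2028: 275 days at 1.7% → €918,000 × 1.7% × 275/366 = €11,725.8197
2 Jul – 21 Sep 2028: 82 days at 3.15% → €918,000 × 3.15% × 82/366 = €6,478.6721
22 Sep – 30 Sep 2028: 9 days at 0.7% → €918,000 × 0.7% × 9/366 = €158.0164
Total = €18,362.5082

€18,362.51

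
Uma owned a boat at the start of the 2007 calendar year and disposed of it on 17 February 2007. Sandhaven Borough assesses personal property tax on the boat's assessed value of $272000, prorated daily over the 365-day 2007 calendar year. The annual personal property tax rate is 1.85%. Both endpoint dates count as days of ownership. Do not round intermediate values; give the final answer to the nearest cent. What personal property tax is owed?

Days held (1 January – 17 February 2007): 48 out of 365
Tax = $272000 × 1.85% × 48/365 = $661.7425

$661.74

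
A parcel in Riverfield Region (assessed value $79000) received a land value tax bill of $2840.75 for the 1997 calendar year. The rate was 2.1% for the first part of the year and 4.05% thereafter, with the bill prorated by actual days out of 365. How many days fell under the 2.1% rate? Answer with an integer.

Let d = days at the first rate; then 365 − d days at the second rate.
$79000 × [2.1%·d + 4.05%·(365−d)] / 365 = $2840.75
Solving gives d = 85, so the new rate took effect on 27 March 1997.

85 days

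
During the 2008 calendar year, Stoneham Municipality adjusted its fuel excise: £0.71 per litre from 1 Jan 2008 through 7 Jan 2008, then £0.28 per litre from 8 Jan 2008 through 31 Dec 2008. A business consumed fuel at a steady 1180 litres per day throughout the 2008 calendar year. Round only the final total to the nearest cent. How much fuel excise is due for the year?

£124478.20

1 Jan – 7 Jan 2008: 7 days × 1180 litres/day = 8,260 litres at £0.71/litre → £5864.60
8 Jan – 31 Dec 2008: 359 days × 1180 litres/day = 423,620 litres at £0.28/litre → £118613.60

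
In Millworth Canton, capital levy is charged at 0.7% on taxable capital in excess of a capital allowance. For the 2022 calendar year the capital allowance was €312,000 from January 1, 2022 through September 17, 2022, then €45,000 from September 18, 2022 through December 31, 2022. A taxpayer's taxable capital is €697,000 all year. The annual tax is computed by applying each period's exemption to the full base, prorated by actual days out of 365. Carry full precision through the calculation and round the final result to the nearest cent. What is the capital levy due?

January 1 – September 17, 2022: 260 days, exemption €312,000 → (€697,000 − €312,000) × 0.7% × 260/365 = €1,919.7260
September 18 – December 31, 2022: 105 days, exemption €45,000 → (€697,000 − €45,000) × 0.7% × 105/365 = €1,312.9315
Total = €3,232.6575

€3,232.66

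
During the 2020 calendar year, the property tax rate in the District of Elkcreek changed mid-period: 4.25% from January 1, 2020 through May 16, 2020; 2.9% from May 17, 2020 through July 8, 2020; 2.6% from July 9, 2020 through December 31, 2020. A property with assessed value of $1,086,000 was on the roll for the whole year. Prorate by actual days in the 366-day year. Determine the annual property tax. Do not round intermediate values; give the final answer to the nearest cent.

January 1 – May 16, 2020: 137 days at 4.25% → $1,086,000 × 4.25% × 137/366 = $17,276.5984
May 17 – July 8, 2020: 53 days at 2.9% → $1,086,000 × 2.9% × 53/366 = $4,560.6066
July 9 – December 31, 2020: 176 days at 2.6% → $1,086,000 × 2.6% × 176/366 = $13,577.9672
Total = $35,415.1721

$35,415.17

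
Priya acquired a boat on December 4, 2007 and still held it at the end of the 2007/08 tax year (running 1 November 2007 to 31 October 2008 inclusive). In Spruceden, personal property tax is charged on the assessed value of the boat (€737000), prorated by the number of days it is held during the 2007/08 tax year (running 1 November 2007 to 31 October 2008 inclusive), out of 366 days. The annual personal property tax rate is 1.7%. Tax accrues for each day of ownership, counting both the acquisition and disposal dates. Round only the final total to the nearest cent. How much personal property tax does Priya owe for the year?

€11399.34

Days held (December 4, 2007 – October 31, 2008): 333 out of 366
Tax = €737000 × 1.7% × 333/366 = €11399.3361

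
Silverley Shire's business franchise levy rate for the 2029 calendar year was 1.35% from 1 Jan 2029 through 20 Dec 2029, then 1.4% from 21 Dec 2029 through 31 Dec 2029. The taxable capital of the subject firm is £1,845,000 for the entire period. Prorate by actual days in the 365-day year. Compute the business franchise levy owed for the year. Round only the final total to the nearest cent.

£24,935.30

1 Jan – 20 Dec 2029: 354 days at 1.35% → £1,845,000 × 1.35% × 354/365 = £24,156.8630
21 Dec – 31 Dec 2029: 11 days at 1.4% → £1,845,000 × 1.4% × 11/365 = £778.4384
Total = £24,935.3014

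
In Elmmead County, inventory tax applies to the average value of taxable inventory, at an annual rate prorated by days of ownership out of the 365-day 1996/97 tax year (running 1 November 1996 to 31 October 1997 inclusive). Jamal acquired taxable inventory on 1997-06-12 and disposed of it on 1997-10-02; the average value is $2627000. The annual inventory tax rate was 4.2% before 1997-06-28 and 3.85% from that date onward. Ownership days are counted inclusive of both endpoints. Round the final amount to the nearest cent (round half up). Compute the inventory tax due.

$31714.73

1997-06-12 to 1997-06-27: 16 days at 4.2% → $2627000 × 4.2% × 16/365 = $4836.5589
1997-06-28 to 1997-10-02: 97 days at 3.85% → $2627000 × 3.85% × 97/365 = $26878.1685
Total = $31714.7274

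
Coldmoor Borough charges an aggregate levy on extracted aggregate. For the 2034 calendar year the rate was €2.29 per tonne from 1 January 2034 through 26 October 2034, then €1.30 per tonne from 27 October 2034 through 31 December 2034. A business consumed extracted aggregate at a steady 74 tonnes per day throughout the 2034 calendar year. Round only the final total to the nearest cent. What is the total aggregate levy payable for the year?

1 January – 26 October 2034: 299 days × 74 tonnes/day = 22,126 tonnes at €2.29/tonne → €50,668.54
27 October – 31 December 2034: 66 days × 74 tonnes/day = 4,884 tonnes at €1.30/tonne → €6,349.20

€57,017.74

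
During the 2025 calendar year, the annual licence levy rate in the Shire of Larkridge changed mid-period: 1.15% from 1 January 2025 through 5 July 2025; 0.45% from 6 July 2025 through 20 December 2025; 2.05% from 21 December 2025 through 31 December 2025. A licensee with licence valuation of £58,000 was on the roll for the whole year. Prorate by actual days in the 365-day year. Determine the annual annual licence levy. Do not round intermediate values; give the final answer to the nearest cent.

£495.86

1 January – 5 July 2025: 186 days at 1.15% → £58,000 × 1.15% × 186/365 = £339.8959
6 July – 20 December 2025: 168 days at 0.45% → £58,000 × 0.45% × 168/365 = £120.1315
21 December – 31 December 2025: 11 days at 2.05% → £58,000 × 2.05% × 11/365 = £35.8329
Total = £495.8603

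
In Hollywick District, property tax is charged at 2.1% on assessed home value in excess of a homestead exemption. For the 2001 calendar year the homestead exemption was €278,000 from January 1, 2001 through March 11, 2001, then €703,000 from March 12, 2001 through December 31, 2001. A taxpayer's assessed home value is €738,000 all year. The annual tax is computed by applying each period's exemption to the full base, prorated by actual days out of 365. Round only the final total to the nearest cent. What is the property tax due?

January 1 – March 11, 2001: 70 days, exemption €278,000 → (€738,000 − €278,000) × 2.1% × 70/365 = €1,852.6027
March 12 – December 31, 2001: 295 days, exemption €703,000 → (€738,000 − €703,000) × 2.1% × 295/365 = €594.0411
Total = €2,446.6438

€2,446.64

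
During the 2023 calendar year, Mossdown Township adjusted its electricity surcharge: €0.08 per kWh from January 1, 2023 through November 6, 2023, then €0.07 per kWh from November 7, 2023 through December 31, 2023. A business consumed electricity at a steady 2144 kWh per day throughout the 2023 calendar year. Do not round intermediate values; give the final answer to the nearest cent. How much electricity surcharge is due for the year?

€61,425.60

January 1 – November 6, 2023: 310 days × 2144 kWh/day = 664,640 kWh at €0.08/kWh → €53,171.20
November 7 – December 31, 2023: 55 days × 2144 kWh/day = 117,920 kWh at €0.07/kWh → €8,254.40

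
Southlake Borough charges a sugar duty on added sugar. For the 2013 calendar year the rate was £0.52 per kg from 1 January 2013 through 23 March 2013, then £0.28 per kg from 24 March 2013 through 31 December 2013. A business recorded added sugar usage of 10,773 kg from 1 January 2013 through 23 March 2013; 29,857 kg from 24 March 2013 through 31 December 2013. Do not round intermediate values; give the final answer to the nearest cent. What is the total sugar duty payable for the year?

1 January – 23 March 2013: 10,773 kg at £0.52/kg → £5,601.96
24 March – 31 December 2013: 29,857 kg at £0.28/kg → £8,359.96

£13,961.92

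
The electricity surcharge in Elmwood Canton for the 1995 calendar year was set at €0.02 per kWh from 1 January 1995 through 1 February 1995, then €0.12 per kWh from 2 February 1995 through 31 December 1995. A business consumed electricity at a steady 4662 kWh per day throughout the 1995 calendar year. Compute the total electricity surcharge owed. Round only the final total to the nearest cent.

1 January – 1 February 1995: 32 days × 4662 kWh/day = 149,184 kWh at €0.02/kWh → €2,983.68
2 February – 31 December 1995: 333 days × 4662 kWh/day = 1,552,446 kWh at €0.12/kWh → €186,293.52

€189,277.20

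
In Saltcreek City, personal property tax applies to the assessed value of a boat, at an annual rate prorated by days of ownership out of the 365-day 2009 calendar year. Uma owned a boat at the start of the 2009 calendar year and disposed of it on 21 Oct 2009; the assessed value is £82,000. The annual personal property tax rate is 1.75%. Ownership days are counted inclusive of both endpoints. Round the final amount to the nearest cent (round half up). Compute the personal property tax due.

£1,155.86

Days held (1 Jan – 21 Oct 2009): 294 out of 365
Tax = £82,000 × 1.75% × 294/365 = £1,155.8630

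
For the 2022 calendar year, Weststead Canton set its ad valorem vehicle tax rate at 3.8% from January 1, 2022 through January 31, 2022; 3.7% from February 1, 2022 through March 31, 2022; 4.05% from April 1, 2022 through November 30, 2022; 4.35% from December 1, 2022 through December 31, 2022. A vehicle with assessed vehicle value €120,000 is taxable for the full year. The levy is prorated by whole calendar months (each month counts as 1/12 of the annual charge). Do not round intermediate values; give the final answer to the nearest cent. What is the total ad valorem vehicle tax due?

€4,795.00

January 1 – January 31, 2022: 1 month at 3.8% → €120,000 × 3.8% × 1/12 = €380.0000
February 1 – March 31, 2022: 2 months at 3.7% → €120,000 × 3.7% × 2/12 = €740.0000
April 1 – November 30, 2022: 8 months at 4.05% → €120,000 × 4.05% × 8/12 = €3,240.0000
December 1 – December 31, 2022: 1 month at 4.35% → €120,000 × 4.35% × 1/12 = €435.0000
Total = €4,795.0000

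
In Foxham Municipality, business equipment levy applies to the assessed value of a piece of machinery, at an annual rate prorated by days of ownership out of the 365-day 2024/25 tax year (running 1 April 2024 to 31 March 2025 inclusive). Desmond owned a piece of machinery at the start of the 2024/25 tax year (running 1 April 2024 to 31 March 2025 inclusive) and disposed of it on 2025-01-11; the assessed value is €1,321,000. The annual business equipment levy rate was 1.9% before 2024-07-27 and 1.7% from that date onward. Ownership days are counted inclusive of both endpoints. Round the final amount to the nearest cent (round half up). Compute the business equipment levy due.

€18,443.33

2024-04-01 to 2024-07-26: 117 days at 1.9% → €1,321,000 × 1.9% × 117/365 = €8,045.4329
2024-07-27 to 2025-01-11: 169 days at 1.7% → €1,321,000 × 1.7% × 169/365 = €10,397.8986
Total = €18,443.3315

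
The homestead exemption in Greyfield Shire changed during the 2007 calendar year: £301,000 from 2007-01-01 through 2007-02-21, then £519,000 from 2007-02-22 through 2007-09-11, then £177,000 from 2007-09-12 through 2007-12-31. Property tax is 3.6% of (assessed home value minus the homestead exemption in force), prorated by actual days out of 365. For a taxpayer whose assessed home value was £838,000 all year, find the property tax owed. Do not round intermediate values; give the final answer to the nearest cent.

£16,346.27

2007-01-01 to 2007-02-21: 52 days, exemption £301,000 → (£838,000 − £301,000) × 3.6% × 52/365 = £2,754.1479
2007-02-22 to 2007-09-11: 202 days, exemption £519,000 → (£838,000 − £519,000) × 3.6% × 202/365 = £6,355.5288
2007-09-12 to 2007-12-31: 111 days, exemption £177,000 → (£838,000 − £177,000) × 3.6% × 111/365 = £7,236.5918
Total = £16,346.2685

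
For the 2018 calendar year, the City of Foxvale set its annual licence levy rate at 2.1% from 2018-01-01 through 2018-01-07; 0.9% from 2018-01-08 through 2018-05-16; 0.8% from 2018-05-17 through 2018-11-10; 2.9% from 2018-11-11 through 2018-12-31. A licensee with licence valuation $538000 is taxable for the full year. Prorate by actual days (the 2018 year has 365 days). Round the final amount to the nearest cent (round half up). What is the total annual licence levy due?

2018-01-01 to 2018-01-07: 7 days at 2.1% → $538000 × 2.1% × 7/365 = $216.6740
2018-01-08 to 2018-05-16: 129 days at 0.9% → $538000 × 0.9% × 129/365 = $1711.2822
2018-05-17 to 2018-11-10: 178 days at 0.8% → $538000 × 0.8% × 178/365 = $2098.9370
2018-11-11 to 2018-12-31: 51 days at 2.9% → $538000 × 2.9% × 51/365 = $2180.0055
Total = $6206.8986

$6206.90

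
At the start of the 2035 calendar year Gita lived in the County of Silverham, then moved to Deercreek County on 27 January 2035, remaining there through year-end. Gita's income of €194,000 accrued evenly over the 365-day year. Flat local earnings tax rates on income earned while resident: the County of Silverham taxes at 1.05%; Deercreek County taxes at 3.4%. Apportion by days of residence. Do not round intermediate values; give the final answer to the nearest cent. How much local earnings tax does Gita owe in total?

The County of Silverham, 1 January – 26 January 2035: 26 days → €194,000 × 1.05% × 26/365 = €145.1014
Deercreek County, 27 January – 31 December 2035: 339 days → €194,000 × 3.4% × 339/365 = €6,126.1479
Total = €6,271.2493

€6,271.25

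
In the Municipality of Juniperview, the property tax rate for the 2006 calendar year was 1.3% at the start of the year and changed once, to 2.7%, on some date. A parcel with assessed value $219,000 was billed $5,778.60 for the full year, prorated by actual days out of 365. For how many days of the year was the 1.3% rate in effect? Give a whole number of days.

Let d = days at the first rate; then 365 − d days at the second rate.
$219,000 × [1.3%·d + 2.7%·(365−d)] / 365 = $5,778.60
Solving gives d = 16, so the new rate took effect on 17 January 2006.

16 days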